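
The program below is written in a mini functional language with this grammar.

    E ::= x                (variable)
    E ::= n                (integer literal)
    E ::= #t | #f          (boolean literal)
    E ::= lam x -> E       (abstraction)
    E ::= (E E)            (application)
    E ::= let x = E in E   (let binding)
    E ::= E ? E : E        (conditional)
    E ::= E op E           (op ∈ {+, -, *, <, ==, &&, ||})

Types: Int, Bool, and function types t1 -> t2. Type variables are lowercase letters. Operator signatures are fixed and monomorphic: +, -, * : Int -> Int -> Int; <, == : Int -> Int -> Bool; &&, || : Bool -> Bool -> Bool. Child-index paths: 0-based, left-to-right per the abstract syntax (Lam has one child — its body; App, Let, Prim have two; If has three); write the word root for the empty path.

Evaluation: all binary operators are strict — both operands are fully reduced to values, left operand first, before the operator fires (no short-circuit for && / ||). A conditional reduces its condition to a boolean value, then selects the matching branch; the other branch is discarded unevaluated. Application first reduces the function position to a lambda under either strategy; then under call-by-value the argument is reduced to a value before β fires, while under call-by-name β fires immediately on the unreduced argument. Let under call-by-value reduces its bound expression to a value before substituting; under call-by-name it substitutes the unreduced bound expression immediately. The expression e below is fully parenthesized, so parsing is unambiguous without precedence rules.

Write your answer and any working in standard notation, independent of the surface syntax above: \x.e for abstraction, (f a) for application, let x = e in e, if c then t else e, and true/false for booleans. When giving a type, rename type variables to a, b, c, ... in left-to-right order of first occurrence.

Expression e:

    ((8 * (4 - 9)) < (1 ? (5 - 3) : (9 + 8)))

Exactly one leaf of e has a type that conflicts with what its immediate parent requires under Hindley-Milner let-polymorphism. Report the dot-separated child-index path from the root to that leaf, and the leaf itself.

Answer: 1.0 : 1

Derivation:
  unify Int ~ Int
  unify Int ~ Int
  unify Int ~ Int
  unify Int ~ Int
  unify Int ~ Int
  unify Int ~ Bool
  FAIL: mismatch Int ~ Bool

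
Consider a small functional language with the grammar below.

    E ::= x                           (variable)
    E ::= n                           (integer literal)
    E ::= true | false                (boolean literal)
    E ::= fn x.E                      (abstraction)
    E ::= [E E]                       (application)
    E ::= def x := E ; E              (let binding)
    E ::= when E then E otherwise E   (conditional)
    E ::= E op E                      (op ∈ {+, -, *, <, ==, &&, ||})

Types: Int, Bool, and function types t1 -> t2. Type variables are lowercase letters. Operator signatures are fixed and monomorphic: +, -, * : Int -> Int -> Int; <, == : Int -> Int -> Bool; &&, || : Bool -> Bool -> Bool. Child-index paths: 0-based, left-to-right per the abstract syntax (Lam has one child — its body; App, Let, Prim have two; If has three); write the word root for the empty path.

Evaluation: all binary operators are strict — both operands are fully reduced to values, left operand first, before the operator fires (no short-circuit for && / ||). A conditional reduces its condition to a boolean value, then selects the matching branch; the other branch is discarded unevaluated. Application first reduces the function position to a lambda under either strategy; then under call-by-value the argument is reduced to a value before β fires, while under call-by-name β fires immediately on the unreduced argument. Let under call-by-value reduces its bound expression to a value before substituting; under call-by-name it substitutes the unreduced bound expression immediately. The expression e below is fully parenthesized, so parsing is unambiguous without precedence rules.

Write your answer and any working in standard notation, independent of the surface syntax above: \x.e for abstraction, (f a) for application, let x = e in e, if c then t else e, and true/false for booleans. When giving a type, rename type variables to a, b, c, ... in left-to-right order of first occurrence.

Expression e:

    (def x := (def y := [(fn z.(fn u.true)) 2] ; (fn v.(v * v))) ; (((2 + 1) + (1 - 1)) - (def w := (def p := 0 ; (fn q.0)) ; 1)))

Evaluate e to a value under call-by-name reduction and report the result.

Answer: 2

Working:
step 0: (let x = (let y = ((\z.(\u.true)) 2) in (\v.(v * v))) in (((2 + 1) + (1 - 1)) - (let w = (let p = 0 in (\q.0)) in 1)))
step 1: [let@root] (((2 + 1) + (1 - 1)) - (let w = (let p = 0 in (\q.0)) in 1))
step 2: [delta@0.0] ((3 + (1 - 1)) - (let w = (let p = 0 in (\q.0)) in 1))
step 3: [delta@0.1] ((3 + 0) - (let w = (let p = 0 in (\q.0)) in 1))
step 4: [delta@0] (3 - (let w = (let p = 0 in (\q.0)) in 1))
step 5: [let@1] (3 - 1)
step 6: [delta@root] 2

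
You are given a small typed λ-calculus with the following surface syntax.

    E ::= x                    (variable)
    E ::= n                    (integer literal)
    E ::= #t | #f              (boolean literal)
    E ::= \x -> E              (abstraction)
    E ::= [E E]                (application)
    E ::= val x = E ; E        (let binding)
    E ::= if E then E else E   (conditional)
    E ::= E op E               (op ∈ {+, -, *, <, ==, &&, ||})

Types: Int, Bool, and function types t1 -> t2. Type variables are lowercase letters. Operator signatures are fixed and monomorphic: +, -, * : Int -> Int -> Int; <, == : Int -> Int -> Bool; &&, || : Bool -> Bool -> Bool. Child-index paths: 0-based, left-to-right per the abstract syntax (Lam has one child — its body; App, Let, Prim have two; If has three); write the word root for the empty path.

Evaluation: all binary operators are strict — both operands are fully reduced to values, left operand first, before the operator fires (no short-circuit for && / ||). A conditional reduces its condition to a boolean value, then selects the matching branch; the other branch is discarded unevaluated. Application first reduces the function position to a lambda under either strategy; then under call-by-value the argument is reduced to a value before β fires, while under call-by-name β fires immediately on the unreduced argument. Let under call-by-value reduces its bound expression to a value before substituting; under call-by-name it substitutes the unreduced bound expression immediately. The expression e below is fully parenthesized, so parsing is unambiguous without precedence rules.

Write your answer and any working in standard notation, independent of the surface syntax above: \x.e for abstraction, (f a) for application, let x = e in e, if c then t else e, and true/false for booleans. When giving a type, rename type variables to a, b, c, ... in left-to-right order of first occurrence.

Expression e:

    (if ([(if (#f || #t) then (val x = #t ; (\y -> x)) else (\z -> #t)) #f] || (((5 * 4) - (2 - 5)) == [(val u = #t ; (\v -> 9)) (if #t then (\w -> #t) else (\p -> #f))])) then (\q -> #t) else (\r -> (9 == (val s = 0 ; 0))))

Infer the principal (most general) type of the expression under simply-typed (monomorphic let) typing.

Answer: a -> Bool

Working:
  unify Bool ~ Bool
  unify Bool ~ Bool
  unify Bool ~ Bool
let x : Bool
x : Bool
\y._ : a -> Bool
\z._ : b -> Bool
  unify a -> Bool ~ b -> Bool
  unify a ~ b
  unify Bool ~ Bool
  unify b -> Bool ~ Bool -> c
  unify b ~ Bool
  unify Bool ~ c
_ _ : Bool
  unify Bool ~ Bool
  unify Int ~ Int
  unify Int ~ Int
  unify Int ~ Int
  unify Int ~ Int
  unify Int ~ Int
  unify Int ~ Int
  unify Int ~ Int
let u : Bool
\v._ : d -> Int
  unify Bool ~ Bool
\w._ : e -> Bool
\p._ : f -> Bool
  unify e -> Bool ~ f -> Bool
  unify e ~ f
  unify Bool ~ Bool
  unify d -> Int ~ (f -> Bool) -> g
  unify d ~ f -> Bool
  unify Int ~ g
_ _ : Int
  unify Int ~ Int
  unify Bool ~ Bool
  unify Bool ~ Bool
\q._ : h -> Bool
  unify Int ~ Int
let s : Int
  unify Int ~ Int
\r._ : i -> Bool
  unify h -> Bool ~ i -> Bool
  unify h ~ i
  unify Bool ~ Bool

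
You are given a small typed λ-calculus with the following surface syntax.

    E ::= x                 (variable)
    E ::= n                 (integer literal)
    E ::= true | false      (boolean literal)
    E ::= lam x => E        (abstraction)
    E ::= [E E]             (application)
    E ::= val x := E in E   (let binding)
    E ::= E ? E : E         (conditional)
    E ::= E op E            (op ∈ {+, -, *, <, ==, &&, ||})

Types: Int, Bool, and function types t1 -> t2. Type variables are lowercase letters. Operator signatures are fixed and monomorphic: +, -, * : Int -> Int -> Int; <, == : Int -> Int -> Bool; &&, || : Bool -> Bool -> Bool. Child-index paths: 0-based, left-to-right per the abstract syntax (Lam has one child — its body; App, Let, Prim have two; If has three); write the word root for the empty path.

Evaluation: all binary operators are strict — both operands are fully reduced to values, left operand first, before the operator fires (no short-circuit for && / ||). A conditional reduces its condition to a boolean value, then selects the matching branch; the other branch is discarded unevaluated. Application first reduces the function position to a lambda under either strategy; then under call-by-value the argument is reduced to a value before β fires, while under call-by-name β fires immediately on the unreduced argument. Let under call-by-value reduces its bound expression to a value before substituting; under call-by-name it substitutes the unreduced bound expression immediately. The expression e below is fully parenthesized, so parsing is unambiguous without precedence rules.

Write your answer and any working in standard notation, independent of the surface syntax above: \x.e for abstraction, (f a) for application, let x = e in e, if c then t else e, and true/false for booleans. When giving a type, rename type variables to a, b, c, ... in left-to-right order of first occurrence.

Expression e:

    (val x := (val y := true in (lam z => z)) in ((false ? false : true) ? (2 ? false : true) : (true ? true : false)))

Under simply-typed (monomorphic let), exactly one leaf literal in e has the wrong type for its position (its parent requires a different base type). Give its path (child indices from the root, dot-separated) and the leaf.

Answer: 1.1.0 : 2

Working:
let y : Bool
z : a
\z._ : a -> a
let x : a -> a
  unify Bool ~ Bool
  unify Bool ~ Bool
  unify Bool ~ Bool
  unify Int ~ Bool
  FAIL: mismatch Int ~ Bool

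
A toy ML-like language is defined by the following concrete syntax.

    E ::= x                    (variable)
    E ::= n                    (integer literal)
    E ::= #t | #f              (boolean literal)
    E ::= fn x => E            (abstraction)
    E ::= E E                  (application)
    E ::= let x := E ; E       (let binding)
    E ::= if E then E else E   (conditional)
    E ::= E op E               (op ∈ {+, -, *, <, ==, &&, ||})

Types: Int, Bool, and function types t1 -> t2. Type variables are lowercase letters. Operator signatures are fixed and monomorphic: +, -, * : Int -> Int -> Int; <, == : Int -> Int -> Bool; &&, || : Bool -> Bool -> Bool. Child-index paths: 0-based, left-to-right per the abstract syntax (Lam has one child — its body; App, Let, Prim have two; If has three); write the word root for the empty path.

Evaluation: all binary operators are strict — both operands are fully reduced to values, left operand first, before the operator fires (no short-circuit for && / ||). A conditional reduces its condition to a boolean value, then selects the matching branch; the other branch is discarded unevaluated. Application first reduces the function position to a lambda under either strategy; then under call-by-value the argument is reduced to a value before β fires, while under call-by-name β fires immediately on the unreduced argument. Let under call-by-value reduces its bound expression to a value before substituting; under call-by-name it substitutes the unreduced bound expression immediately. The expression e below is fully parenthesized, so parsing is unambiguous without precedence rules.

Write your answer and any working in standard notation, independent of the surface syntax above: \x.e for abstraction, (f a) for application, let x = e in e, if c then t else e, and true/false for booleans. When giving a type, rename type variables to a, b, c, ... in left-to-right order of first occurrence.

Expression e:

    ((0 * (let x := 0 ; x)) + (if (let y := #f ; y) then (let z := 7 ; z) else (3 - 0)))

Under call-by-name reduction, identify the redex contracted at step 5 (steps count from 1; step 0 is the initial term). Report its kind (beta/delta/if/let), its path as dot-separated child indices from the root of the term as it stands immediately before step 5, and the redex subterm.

Working:
step 0: ((0 * (let x = 0 in x)) + (if (let y = false in y) then (let z = 7 in z) else (3 - 0)))
step 1: [let@0.1] ((0 * 0) + (if (let y = false in y) then (let z = 7 in z) else (3 - 0)))
step 2: [delta@0] (0 + (if (let y = false in y) then (let z = 7 in z) else (3 - 0)))
step 3: [let@1.0] (0 + (if false then (let z = 7 in z) else (3 - 0)))
step 4: [if@1] (0 + (3 - 0))
step 5: [delta@1] (0 + 3)

Answer: delta at 1 : (3 - 0)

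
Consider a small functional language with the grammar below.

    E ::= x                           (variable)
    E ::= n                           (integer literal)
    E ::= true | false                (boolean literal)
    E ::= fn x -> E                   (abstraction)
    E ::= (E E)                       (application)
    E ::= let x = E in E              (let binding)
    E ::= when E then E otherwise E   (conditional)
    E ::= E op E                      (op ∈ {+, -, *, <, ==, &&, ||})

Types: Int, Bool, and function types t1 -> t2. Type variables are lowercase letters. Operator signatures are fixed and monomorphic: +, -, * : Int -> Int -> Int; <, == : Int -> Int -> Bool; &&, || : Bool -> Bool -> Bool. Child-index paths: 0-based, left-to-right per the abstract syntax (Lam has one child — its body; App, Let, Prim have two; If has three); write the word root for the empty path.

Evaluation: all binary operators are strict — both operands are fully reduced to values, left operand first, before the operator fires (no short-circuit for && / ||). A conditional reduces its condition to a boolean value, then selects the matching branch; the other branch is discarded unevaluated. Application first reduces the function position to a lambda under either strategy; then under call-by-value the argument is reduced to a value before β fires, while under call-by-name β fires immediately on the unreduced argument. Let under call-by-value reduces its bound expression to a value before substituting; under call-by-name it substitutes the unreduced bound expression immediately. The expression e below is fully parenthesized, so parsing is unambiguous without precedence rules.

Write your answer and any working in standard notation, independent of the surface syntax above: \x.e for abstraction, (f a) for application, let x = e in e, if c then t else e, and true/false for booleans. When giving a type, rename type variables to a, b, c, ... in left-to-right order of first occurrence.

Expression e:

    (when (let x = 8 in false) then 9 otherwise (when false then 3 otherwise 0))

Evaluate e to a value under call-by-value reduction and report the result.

Answer: 0

Trace:
step 0: (if (let x = 8 in false) then 9 else (if false then 3 else 0))
step 1: [let@0] (if false then 9 else (if false then 3 else 0))
step 2: [if@root] (if false then 3 else 0)
step 3: [if@root] 0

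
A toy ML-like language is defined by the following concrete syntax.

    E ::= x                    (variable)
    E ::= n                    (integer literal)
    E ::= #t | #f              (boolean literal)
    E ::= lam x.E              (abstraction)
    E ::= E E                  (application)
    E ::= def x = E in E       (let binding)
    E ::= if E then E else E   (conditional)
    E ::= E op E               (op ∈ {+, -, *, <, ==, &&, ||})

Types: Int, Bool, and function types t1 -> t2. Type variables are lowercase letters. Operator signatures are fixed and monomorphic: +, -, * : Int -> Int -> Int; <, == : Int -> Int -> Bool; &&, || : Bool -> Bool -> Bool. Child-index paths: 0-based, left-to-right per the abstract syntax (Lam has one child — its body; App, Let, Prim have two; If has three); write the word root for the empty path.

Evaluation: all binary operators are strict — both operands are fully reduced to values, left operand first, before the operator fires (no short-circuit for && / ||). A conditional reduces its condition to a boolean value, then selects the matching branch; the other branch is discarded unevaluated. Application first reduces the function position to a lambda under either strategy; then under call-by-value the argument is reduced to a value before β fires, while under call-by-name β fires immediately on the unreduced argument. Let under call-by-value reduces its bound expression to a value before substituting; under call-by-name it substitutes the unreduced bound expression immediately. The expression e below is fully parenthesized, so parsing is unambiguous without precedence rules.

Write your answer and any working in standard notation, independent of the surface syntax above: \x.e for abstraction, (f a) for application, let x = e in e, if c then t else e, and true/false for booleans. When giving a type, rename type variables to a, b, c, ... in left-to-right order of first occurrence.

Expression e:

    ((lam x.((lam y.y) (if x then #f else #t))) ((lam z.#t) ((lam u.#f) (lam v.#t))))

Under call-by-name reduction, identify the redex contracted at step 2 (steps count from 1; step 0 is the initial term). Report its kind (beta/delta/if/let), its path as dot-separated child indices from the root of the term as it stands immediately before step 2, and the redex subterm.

Derivation:
step 0: ((\x.((\y.y) (if x then false else true))) ((\z.true) ((\u.false) (\v.true))))
step 1: [beta@root] ((\y.y) (if ((\z.true) ((\u.false) (\v.true))) then false else true))
step 2: [beta@root] (if ((\z.true) ((\u.false) (\v.true))) then false else true)

Answer: beta at root : ((\y.y) (if ((\z.true) ((\u.false) (\v.true))) then false else true))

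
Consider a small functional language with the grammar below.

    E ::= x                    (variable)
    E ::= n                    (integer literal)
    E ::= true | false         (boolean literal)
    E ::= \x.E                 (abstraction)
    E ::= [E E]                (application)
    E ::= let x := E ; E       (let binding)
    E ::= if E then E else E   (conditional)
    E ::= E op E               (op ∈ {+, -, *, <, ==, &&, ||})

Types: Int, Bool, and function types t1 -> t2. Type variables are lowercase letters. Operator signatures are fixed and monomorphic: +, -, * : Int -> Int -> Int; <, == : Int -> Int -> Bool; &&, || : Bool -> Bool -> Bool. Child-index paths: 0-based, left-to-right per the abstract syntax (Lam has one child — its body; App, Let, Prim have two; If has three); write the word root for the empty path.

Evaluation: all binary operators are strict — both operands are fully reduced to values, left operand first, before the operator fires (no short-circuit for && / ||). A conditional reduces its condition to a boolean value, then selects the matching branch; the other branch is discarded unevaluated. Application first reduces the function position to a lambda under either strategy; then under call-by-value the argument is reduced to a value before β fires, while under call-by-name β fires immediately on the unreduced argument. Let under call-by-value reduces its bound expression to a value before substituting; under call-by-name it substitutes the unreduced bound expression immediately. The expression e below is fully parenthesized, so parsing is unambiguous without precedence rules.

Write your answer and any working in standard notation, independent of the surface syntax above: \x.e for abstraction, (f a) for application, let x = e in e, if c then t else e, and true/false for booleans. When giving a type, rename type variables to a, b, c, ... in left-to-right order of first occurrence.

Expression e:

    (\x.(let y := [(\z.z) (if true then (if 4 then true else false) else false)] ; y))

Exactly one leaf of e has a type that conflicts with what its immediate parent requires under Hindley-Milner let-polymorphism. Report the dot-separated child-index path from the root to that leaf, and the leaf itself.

Answer: 0.0.1.1.0 : 4

Derivation:
z : b
\z._ : b -> b
  unify Bool ~ Bool
  unify Int ~ Bool
  FAIL: mismatch Int ~ Bool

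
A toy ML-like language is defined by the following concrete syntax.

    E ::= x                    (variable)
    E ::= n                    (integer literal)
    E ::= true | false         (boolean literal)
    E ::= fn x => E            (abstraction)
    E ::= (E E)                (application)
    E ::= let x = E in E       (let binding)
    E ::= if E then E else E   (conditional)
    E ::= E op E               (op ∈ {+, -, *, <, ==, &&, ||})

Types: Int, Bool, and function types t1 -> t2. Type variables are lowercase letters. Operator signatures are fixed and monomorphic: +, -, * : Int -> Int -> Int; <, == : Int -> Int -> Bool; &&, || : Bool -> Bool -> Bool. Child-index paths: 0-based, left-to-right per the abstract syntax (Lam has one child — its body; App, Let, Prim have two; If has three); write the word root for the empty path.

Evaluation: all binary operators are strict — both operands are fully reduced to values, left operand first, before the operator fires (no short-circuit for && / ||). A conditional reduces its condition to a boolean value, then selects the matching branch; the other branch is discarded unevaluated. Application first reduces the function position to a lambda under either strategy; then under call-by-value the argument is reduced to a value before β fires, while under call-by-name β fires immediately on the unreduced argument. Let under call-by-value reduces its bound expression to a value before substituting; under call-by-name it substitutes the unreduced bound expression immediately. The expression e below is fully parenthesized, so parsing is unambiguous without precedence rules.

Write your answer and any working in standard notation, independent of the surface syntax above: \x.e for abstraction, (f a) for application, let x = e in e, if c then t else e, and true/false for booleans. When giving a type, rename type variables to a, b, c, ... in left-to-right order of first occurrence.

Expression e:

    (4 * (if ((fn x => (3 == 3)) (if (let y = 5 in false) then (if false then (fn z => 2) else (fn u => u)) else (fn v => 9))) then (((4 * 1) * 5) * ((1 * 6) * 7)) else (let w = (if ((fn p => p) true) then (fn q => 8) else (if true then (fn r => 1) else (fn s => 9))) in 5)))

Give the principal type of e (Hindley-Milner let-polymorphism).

Derivation:
  unify Int ~ Int
  unify Int ~ Int
  unify Int ~ Int
\x._ : a -> Bool
let y : Int
  unify Bool ~ Bool
  unify Bool ~ Bool
\z._ : b -> Int
u : c
\u._ : c -> c
  unify b -> Int ~ c -> c
  unify b ~ c
  unify Int ~ c
\v._ : d -> Int
  unify Int -> Int ~ d -> Int
  unify Int ~ d
  unify Int ~ Int
  unify a -> Bool ~ (Int -> Int) -> e
  unify a ~ Int -> Int
  unify Bool ~ e
_ _ : Bool
  unify Bool ~ Bool
  unify Int ~ Int
  unify Int ~ Int
  unify Int ~ Int
  unify Int ~ Int
  unify Int ~ Int
  unify Int ~ Int
  unify Int ~ Int
  unify Int ~ Int
  unify Int ~ Int
  unify Int ~ Int
p : f
\p._ : f -> f
  unify f -> f ~ Bool -> g
  unify f ~ Bool
  unify Bool ~ g
_ _ : Bool
  unify Bool ~ Bool
\q._ : h -> Int
  unify Bool ~ Bool
\r._ : i -> Int
\s._ : j -> Int
  unify i -> Int ~ j -> Int
  unify i ~ j
  unify Int ~ Int
  unify h -> Int ~ j -> Int
  unify h ~ j
  unify Int ~ Int
let w : forall. j -> Int
  unify Int ~ Int
  unify Int ~ Int

Answer: Int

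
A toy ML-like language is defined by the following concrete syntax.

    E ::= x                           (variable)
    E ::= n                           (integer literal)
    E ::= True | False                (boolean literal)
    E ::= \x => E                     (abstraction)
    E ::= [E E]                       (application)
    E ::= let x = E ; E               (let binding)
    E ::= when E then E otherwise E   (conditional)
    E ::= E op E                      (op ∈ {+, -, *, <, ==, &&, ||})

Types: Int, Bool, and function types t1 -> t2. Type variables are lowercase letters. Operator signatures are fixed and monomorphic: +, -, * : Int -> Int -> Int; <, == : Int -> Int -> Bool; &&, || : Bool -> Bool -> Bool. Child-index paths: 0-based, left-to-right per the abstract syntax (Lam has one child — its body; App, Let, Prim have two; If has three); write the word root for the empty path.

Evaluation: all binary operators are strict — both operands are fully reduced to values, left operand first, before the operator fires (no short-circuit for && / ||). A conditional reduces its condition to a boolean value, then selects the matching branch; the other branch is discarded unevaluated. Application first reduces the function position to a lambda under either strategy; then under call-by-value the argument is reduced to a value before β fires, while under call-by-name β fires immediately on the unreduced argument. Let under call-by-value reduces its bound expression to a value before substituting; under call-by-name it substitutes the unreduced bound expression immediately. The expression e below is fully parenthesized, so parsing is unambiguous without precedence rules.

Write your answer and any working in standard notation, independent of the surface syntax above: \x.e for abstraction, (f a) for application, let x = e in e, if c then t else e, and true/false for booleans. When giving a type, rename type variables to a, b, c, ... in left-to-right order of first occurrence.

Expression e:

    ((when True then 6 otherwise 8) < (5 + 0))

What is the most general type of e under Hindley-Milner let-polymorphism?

Answer: Bool

Trace:
  unify Bool ~ Bool
  unify Int ~ Int
  unify Int ~ Int
  unify Int ~ Int
  unify Int ~ Int
  unify Int ~ Int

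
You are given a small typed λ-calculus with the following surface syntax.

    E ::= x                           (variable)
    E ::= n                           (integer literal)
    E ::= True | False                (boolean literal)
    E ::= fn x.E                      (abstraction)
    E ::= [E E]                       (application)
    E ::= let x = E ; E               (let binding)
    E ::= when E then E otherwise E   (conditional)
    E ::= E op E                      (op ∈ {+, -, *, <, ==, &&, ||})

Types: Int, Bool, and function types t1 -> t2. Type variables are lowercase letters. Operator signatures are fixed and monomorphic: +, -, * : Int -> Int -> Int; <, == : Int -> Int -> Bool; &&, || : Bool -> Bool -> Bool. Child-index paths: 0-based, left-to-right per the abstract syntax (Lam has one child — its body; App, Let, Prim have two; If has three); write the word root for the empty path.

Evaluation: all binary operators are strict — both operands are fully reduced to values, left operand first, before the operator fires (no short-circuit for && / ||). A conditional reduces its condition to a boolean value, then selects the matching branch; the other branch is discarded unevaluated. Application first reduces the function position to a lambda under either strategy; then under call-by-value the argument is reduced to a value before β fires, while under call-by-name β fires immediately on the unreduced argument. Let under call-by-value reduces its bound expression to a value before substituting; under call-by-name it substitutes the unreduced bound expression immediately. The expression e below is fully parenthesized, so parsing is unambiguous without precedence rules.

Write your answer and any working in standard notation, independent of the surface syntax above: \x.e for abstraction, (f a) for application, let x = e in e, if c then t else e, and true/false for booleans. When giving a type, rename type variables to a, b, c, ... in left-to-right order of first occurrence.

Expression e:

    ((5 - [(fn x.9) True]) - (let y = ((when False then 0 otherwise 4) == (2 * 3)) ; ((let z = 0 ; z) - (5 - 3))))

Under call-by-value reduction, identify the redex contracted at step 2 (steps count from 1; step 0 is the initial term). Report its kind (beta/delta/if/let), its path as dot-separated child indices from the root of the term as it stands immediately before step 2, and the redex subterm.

Answer: delta at 0 : (5 - 9)

Derivation:
step 0: ((5 - ((\x.9) true)) - (let y = ((if false then 0 else 4) == (2 * 3)) in ((let z = 0 in z) - (5 - 3))))
step 1: [beta@0.1] ((5 - 9) - (let y = ((if false then 0 else 4) == (2 * 3)) in ((let z = 0 in z) - (5 - 3))))
step 2: [delta@0] (-4 - (let y = ((if false then 0 else 4) == (2 * 3)) in ((let z = 0 in z) - (5 - 3))))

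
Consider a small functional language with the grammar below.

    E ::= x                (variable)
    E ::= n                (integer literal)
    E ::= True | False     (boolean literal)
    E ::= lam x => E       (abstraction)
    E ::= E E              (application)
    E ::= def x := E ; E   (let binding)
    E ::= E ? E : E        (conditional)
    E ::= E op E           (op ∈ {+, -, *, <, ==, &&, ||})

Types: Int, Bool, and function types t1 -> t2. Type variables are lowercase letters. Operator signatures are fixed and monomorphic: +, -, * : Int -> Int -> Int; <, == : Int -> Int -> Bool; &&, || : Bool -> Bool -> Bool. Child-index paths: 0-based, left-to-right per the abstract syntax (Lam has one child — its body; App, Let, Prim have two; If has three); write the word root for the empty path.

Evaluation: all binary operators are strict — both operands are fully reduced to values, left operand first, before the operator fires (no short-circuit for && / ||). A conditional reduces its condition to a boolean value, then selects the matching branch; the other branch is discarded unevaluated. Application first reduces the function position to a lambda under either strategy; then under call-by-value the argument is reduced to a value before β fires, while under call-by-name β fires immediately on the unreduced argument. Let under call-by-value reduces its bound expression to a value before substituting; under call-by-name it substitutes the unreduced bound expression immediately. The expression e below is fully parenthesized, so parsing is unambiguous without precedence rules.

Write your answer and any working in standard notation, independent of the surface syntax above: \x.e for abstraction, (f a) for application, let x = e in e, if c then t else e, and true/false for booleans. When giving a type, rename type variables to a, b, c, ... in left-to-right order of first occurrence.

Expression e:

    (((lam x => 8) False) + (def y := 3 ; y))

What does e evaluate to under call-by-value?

Answer: 11

Derivation:
step 0: (((\x.8) false) + (let y = 3 in y))
step 1: [beta@0] (8 + (let y = 3 in y))
step 2: [let@1] (8 + 3)
step 3: [delta@root] 11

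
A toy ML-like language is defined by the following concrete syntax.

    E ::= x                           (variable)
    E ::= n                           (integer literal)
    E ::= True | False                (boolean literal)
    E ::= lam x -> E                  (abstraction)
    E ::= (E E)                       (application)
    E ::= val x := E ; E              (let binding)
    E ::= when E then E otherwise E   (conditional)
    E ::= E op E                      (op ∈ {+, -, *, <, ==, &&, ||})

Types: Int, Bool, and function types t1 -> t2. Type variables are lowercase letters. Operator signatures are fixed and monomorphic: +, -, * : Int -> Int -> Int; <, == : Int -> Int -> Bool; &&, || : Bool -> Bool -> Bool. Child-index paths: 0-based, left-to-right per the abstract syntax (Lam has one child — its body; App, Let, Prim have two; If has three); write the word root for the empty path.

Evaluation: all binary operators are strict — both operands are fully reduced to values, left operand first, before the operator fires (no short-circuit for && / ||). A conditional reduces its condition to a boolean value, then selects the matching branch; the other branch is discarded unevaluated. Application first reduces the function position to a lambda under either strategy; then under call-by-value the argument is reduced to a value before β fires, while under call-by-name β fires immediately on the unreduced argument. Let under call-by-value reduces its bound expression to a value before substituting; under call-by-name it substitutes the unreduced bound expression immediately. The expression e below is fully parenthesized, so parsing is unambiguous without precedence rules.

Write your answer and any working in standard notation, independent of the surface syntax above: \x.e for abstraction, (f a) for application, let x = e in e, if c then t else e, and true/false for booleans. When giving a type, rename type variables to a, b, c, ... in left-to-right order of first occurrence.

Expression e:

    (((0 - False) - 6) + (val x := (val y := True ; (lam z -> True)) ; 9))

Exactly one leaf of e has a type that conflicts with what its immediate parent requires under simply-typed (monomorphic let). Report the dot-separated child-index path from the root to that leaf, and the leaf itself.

Derivation:
  unify Int ~ Int
  unify Bool ~ Int
  FAIL: mismatch Bool ~ Int

Answer: 0.0.1 : false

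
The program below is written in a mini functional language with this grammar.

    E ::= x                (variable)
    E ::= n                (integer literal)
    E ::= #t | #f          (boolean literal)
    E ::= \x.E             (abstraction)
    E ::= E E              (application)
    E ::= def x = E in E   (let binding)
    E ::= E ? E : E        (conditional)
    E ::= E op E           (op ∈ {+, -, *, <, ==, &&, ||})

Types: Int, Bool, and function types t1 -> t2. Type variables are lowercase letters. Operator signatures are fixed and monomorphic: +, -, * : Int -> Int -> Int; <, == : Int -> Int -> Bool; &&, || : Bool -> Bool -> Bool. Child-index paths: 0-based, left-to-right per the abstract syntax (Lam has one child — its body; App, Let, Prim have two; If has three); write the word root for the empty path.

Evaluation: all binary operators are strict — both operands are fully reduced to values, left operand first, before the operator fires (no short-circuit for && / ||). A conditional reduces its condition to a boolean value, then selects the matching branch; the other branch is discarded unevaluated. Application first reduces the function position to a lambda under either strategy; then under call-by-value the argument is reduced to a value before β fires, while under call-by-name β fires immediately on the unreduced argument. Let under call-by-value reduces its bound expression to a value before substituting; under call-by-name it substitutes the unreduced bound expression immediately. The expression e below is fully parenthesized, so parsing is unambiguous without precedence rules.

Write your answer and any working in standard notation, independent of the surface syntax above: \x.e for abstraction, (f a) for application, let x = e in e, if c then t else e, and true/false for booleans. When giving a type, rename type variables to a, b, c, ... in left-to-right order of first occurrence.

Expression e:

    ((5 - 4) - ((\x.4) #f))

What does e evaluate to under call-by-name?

Answer: -3

Trace:
step 0: ((5 - 4) - ((\x.4) false))
step 1: [delta@0] (1 - ((\x.4) false))
step 2: [beta@1] (1 - 4)
step 3: [delta@root] -3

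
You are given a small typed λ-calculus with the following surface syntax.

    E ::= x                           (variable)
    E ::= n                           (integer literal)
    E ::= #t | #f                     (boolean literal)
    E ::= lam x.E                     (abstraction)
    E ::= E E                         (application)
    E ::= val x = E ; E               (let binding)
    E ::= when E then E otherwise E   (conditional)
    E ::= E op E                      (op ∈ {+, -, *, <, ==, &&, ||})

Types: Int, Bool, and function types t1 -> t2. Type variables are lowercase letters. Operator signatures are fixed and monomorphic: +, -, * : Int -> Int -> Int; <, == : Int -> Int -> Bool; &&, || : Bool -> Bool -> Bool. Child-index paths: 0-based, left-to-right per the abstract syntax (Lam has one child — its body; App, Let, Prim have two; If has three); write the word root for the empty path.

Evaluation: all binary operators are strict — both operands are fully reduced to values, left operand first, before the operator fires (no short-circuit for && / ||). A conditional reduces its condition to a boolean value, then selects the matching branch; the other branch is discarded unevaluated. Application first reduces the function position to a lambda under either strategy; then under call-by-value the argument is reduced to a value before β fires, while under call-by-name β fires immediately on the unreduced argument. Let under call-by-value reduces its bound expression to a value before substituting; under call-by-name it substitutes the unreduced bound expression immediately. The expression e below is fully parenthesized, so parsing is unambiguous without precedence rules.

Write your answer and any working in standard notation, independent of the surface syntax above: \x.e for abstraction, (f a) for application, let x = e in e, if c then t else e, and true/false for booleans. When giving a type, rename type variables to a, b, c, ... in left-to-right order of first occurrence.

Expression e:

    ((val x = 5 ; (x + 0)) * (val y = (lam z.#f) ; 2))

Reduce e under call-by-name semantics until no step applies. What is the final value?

Answer: 10

Derivation:
step 0: ((let x = 5 in (x + 0)) * (let y = (\z.false) in 2))
step 1: [let@0] ((5 + 0) * (let y = (\z.false) in 2))
step 2: [delta@0] (5 * (let y = (\z.false) in 2))
step 3: [let@1] (5 * 2)
step 4: [delta@root] 10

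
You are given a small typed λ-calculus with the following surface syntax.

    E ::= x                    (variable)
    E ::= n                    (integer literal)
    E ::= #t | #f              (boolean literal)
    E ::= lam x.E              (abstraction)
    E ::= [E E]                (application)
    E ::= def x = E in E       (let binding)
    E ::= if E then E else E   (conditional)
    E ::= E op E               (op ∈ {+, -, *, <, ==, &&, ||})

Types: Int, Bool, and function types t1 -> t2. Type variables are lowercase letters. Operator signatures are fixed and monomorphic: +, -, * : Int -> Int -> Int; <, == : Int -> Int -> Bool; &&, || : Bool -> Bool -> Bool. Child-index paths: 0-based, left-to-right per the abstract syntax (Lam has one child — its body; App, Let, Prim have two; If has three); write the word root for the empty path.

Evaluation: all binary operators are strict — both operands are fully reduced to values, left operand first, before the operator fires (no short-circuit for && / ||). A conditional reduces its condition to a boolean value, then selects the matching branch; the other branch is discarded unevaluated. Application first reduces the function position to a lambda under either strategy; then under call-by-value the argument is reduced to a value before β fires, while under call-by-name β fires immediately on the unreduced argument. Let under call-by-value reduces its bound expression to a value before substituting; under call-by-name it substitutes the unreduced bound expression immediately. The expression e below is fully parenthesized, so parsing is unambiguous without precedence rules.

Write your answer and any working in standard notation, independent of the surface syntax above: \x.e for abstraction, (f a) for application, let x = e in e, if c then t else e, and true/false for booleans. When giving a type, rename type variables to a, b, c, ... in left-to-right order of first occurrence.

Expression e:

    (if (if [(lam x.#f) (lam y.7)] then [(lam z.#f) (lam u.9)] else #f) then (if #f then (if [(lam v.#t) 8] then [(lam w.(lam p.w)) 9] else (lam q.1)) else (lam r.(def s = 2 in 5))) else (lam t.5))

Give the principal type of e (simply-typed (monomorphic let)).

Derivation:
\x._ : a -> Bool
\y._ : b -> Int
  unify a -> Bool ~ (b -> Int) -> c
  unify a ~ b -> Int
  unify Bool ~ c
_ _ : Bool
  unify Bool ~ Bool
\z._ : d -> Bool
\u._ : e -> Int
  unify d -> Bool ~ (e -> Int) -> f
  unify d ~ e -> Int
  unify Bool ~ f
_ _ : Bool
  unify Bool ~ Bool
  unify Bool ~ Bool
  unify Bool ~ Bool
\v._ : g -> Bool
  unify g -> Bool ~ Int -> h
  unify g ~ Int
  unify Bool ~ h
_ _ : Bool
  unify Bool ~ Bool
w : i
\p._ : j -> i
\w._ : i -> j -> i
  unify i -> j -> i ~ Int -> k
  unify i ~ Int
  unify j -> Int ~ k
_ _ : j -> Int
\q._ : l -> Int
  unify j -> Int ~ l -> Int
  unify j ~ l
  unify Int ~ Int
let s : Int
\r._ : m -> Int
  unify l -> Int ~ m -> Int
  unify l ~ m
  unify Int ~ Int
\t._ : n -> Int
  unify m -> Int ~ n -> Int
  unify m ~ n
  unify Int ~ Int

Answer: a -> Int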